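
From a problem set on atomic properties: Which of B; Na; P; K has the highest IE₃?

Na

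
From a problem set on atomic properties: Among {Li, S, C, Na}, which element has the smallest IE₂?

S

After 1 electron has been removed, what remains? Li⁺ is the bare [He] core; S⁺ still has 5 valence electrons; C⁺ still has 3 valence electrons; Na⁺ is the bare [Ne] core.
Breaking into a closed-shell core is much more expensive than removing a leftover valence electron — Na and Li have the largest IE_2 here.
Valence configurations: S⁺ [Ne]3s²3p³, C⁺ [He]2s²2p¹.
Tabulated IE_2 (kJ/mol): Li 7298, S 2252, C 2353, Na 4562.
Putting it together, IE_2: S < C < Na < Li.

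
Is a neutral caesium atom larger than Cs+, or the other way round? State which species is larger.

Cs

Forming Cs+ removes 1 electron from Cs. Fewer electrons for the same nuclear charge means less shielding and a higher Z_eff on the remaining electrons, and for main-group metals the entire outer shell is lost.
A cation is smaller than its parent atom: Cs+ < Cs.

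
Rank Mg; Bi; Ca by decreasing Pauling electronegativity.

Bi > Mg > Ca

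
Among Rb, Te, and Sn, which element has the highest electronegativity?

EN rises left→right (higher Z_eff, smaller atoms) and falls top→bottom (larger, more shielded atoms).
All lie in period 5, so electronegativity increases left to right.
The highest electronegativity among these belongs to Te.

Te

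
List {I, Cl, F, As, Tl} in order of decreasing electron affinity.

Cl > F > I > As > Tl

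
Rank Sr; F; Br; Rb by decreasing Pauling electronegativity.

F is in period 2, group 17; Br is in period 4, group 17; Rb is in period 5, group 1; Sr is in period 5, group 2.
Electronegativity increases across a period and decreases down a group, tracking effective nuclear charge and atomic size.
These span different periods and groups, so the two trends combine.
Sr > Rb: both are in period 5; the period trend gives Sr the larger value.
Br > Sr: both effects reinforce here, so Br is clearly the higher of the two.
F > Br: they share group 17; the group trend gives F the larger value.
Tabulated electronegativity (Pauling): F 3.98, Br 2.96, Rb 0.82, Sr 0.95.
So from highest to lowest: F > Br > Sr > Rb.

F, Br, Sr, Rb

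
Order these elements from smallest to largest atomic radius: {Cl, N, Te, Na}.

N, Cl, Te, Na

N is in period 2, group 15; Na is in period 3, group 1; Cl is in period 3, group 17; Te is in period 5, group 16.
Moving right in a period, electrons are added to the same shell under a stronger nuclear pull, so atoms get smaller; moving down, a new shell is opened and atoms get larger.
These span different periods and groups, so the two trends combine.
Cl > N: the two effects oppose for this pair; the down-group effect wins (99 vs 71 pm).
Te > Cl: both effects reinforce here, so Te is clearly the larger of the two.
Na > Te: period and group pull opposite ways; the across-period shift dominates (155 vs 136 pm).
For reference (pm): N 71, Na 155, Cl 99, Te 136.
So from smallest to largest: N < Cl < Te < Na.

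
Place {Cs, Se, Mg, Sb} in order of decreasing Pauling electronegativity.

Mg is in period 3, group 2; Se is in period 4, group 16; Sb is in period 5, group 15; Cs is in period 6, group 1.
Smaller atoms with higher effective nuclear charge are more electronegative.
Here both period and group differ, so the two effects have to be weighed against each other.
Mg > Cs: relative to Cs, both the across-period and down-group shifts push Mg's electronegativity up.
Sb > Mg: period and group pull opposite ways; the across-period shift dominates (2.05 vs 1.31).
Se > Sb: relative to Sb, both the across-period and down-group shifts push Se's electronegativity up.
Tabulated electronegativity (Pauling): Mg 1.31, Se 2.55, Sb 2.05, Cs 0.79.
So from highest to lowest: Se > Sb > Mg > Cs.

Se, Sb, Mg, Cs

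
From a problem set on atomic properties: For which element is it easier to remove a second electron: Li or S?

S

After 1 electron has been removed, what remains? Li⁺ is the bare [He] core; S⁺ still has 5 valence electrons.
Breaking into a closed-shell core is much more expensive than removing a leftover valence electron — Li has the largest IE_2 here.
Tabulated IE_2 (kJ/mol): Li 7298, S 2252.
Hence IE_2: S < Li.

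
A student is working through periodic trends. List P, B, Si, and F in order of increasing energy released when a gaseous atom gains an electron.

B < P < Si < F

B is in period 2, group 13; F is in period 2, group 17; Si is in period 3, group 14; P is in period 3, group 15.
Adding an electron releases more energy for atoms nearer the top right (short of the noble gases).
Here both period and group differ, so the two effects have to be weighed against each other.
P > B: period and group pull opposite ways; the across-period shift dominates (72 vs 27 kJ/mol).
Si > P: this pair runs against the simple trend — see the exception note.
F > Si: relative to Si, both the across-period and down-group shifts push F's electron affinity up.
Note the exception: Si has a higher electron affinity than P, contrary to the simple trend — adding an electron to P's half-filled 3p³ is unfavourable, so Si (3p²) has the more exothermic EA.
Approximate values (kJ/mol): B 27, F 328, Si 134, P 72.
So from lowest to highest: B < P < Si < F.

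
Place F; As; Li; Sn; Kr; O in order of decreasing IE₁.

Li is in period 2, group 1; O is in period 2, group 16; F is in period 2, group 17; As is in period 4, group 15; Kr is in period 4, group 18; Sn is in period 5, group 14.
Removing the outermost electron gets harder across a period and easier down a group.
Here both period and group differ, so the two effects have to be weighed against each other.
Sn > Li: period and group pull opposite ways; the across-period shift dominates (709 vs 520 kJ/mol).
As > Sn: both effects reinforce here, so As is clearly the higher of the two.
O > As: both effects reinforce here, so O is clearly the higher of the two.
Kr > O: period and group pull opposite ways; the across-period shift dominates (1351 vs 1314 kJ/mol).
F > Kr: period and group pull opposite ways; the down-group shift dominates (1681 vs 1351 kJ/mol).
Approximate values (kJ/mol): Li 520, O 1314, F 1681, As 947, Kr 1351, Sn 709.
So from highest to lowest: F > Kr > O > As > Sn > Li.

F, Kr, O, As, Sn, Li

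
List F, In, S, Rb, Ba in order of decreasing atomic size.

Rb > Ba > In > S > F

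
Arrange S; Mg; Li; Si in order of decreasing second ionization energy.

Li, S, Si, Mg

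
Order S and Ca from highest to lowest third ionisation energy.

Ca > S

After 2 electrons have been removed, what remains? S²⁺ still has 4 valence electrons; Ca²⁺ is the bare [Ar] core.
Pulling an electron out of a noble-gas core costs far more than removing a remaining valence electron, so Ca sits at the high end of IE_3.
The numbers (kJ/mol): S 3357, Ca 4912.
Putting it together, IE_3: S < Ca.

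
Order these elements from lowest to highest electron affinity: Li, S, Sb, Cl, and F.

Li is in period 2, group 1; F is in period 2, group 17; S is in period 3, group 16; Cl is in period 3, group 17; Sb is in period 5, group 15.
Adding an electron releases more energy for atoms nearer the top right (short of the noble gases).
These span different periods and groups, so the two trends combine.
Sb > Li: period and group pull opposite ways; the across-period shift dominates (103 vs 60 kJ/mol).
S > Sb: relative to Sb, both the across-period and down-group shifts push S's electron affinity up.
F > S: relative to S, both the across-period and down-group shifts push F's electron affinity up.
Cl > F: this pair runs against the simple trend — see the exception note.
Note the exception: Cl has a higher electron affinity than F, contrary to the simple trend — F's small 2p subshell makes the incoming electron feel strong e⁻–e⁻ repulsion, so Cl actually releases more energy on gaining an electron.
Approximate values (kJ/mol): Li 60, F 328, S 200, Cl 349, Sb 103.
So from lowest to highest: Li < Sb < S < F < Cl.

Li < Sb < S < F < Cl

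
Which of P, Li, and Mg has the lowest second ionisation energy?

The second ionization energy removes an electron from the +1 ion. For each element: P⁺ still has 4 valence electrons; Li⁺ is the bare [He] core; Mg⁺ still has 1 valence electron.
Pulling an electron out of a noble-gas core costs far more than removing a remaining valence electron, so Li sits at the high end of IE_2.
Valence configurations: P⁺ [Ne]3s²3p², Mg⁺ [Ne]3s¹.
Approximate IE_2 values (kJ/mol): P 1907, Li 7298, Mg 1451.
Overall IE_2 order: Mg < P < Li.

Mg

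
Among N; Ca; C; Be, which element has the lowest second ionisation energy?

Ca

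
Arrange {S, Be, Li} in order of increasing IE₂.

Consider each +1 ion: S⁺ still has 5 valence electrons; Be⁺ still has 1 valence electron; Li⁺ is the bare [He] core.
Pulling an electron out of a noble-gas core costs far more than removing a remaining valence electron, so Li sits at the high end of IE_2.
Valence configurations: S⁺ [Ne]3s²3p³, Be⁺ [He]2s¹.
The numbers (kJ/mol): S 2252, Be 1757, Li 7298.
Hence IE_2: Be < S < Li.

Be < S < Li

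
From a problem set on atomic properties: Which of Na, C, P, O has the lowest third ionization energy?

The third ionization energy removes an electron from the +2 ion. For each element: Na²⁺ is already 1 electron into the core; C²⁺ still has 2 valence electrons; P²⁺ still has 3 valence electrons; O²⁺ still has 4 valence electrons.
Core electrons are held far more tightly than valence electrons, so Na tops the IE_3 order.
Valence configurations: C²⁺ [He]2s², P²⁺ [Ne]3s²3p¹, O²⁺ [He]2s²2p².
Approximate IE_3 values (kJ/mol): Na 6910, C 4620, P 2914, O 5300.
So the third ionization energies run P < C < O < Na.

P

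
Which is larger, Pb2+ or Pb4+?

Both ions have Z = 82 protons, but Pb4+ has lost more electrons, so its remaining electrons feel a larger effective nuclear charge per electron and are pulled in more tightly.
Higher positive charge → smaller ion, so Pb2+ > Pb4+.

Pb2+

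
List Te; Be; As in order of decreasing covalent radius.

Te, As, Be

Atomic radius shrinks across a period as nuclear charge pulls the same shell inward, and grows down a group as new shells are added.
Neither a single period nor a single group — weigh both effects.
As > Be: the two effects oppose for this pair; the down-group effect wins (121 vs 102 pm).
Te > As: the two effects oppose for this pair; the down-group effect wins (136 vs 121 pm).
Tabulated atomic radius (pm): Be 102, As 121, Te 136.
So from largest to smallest: Te > As > Be.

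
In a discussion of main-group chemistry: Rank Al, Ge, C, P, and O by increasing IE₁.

Al < Ge < P < C < O

C is in period 2, group 14; O is in period 2, group 16; Al is in period 3, group 13; P is in period 3, group 15; Ge is in period 4, group 14.
Removing the outermost electron gets harder across a period and easier down a group.
These span different periods and groups, so the two trends combine.
Ge > Al: the two effects oppose for this pair; the across-period effect wins (762 vs 578 kJ/mol).
P > Ge: relative to Ge, both the across-period and down-group shifts push P's first ionization energy up.
C > P: the two effects oppose for this pair; the down-group effect wins (1086 vs 1012 kJ/mol).
O > C: both are in period 2; the period trend gives O the larger value.
Approximate values (kJ/mol): C 1086, O 1314, Al 578, P 1012, Ge 762.
So from lowest to highest: Al < Ge < P < C < O.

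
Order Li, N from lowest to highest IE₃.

N < Li

IE_3 is the cost of taking one more electron from the +2 cation: Li²⁺ is already 1 electron into the core; N²⁺ still has 3 valence electrons.
Breaking into a closed-shell core is much more expensive than removing a leftover valence electron — Li has the largest IE_3 here.
Tabulated IE_3 (kJ/mol): Li 11815, N 4578.
Hence IE_3: N < Li.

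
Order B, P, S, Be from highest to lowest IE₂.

B > S > P > Be

Consider each +1 ion: B⁺ still has 2 valence electrons; P⁺ still has 4 valence electrons; S⁺ still has 5 valence electrons; Be⁺ still has 1 valence electron.
All are still removing valence electrons, so compare the +1 ions as you would atoms: IE_2 generally rises across a period (higher Z_eff) and falls down a group (larger shell), subject to the usual subshell exceptions.
Valence configurations: B⁺ [He]2s², P⁺ [Ne]3s²3p², S⁺ [Ne]3s²3p³, Be⁺ [He]2s¹.
Tabulated IE_2 (kJ/mol): B 2427, P 1907, S 2252, Be 1757.
So the second ionization energies run Be < P < S < B.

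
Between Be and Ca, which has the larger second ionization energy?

The second ionization energy removes an electron from the +1 ion. For each element: Be⁺ still has 1 valence electron; Ca⁺ still has 1 valence electron.
All are still removing valence electrons, so compare the +1 ions as you would atoms: IE_2 generally rises across a period (higher Z_eff) and falls down a group (larger shell), subject to the usual subshell exceptions.
Valence configurations: Be⁺ [He]2s¹, Ca⁺ [Ar]4s¹.
The numbers (kJ/mol): Be 1757, Ca 1145.
So the second ionization energies run Ca < Be.

Be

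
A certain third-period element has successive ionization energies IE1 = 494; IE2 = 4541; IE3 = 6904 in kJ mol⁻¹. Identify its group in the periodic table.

Group 1

Look for the largest jump between consecutive ionization energies: IE2/IE1 ≈ 9.2, far larger than any earlier ratio.
That jump marks the point where a core electron is being removed. So the atom has 1 valence electron.
A main-group element with 1 valence electron is in group 1.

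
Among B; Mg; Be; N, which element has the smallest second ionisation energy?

Mg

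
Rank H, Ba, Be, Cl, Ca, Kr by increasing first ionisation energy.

Ba < Ca < Be < Cl < H < Kr

H is in period 1, group 1; Be is in period 2, group 2; Cl is in period 3, group 17; Ca is in period 4, group 2; Kr is in period 4, group 18; Ba is in period 6, group 2.
IE₁ increases left→right with effective nuclear charge and decreases top→bottom as the valence shell moves farther out.
Here both period and group differ, so the two effects have to be weighed against each other.
Ca > Ba: they share group 2; the group trend gives Ca the larger value.
Be > Ca: Be sits above Ca in group 2, so the down-group effect alone puts Be higher.
Cl > Be: period and group pull opposite ways; the across-period shift dominates (1251 vs 900 kJ/mol).
H > Cl: the two effects oppose for this pair; the down-group effect wins (1312 vs 1251 kJ/mol).
Kr > H: the two effects oppose for this pair; the across-period effect wins (1351 vs 1312 kJ/mol).
Tabulated first ionization energy (kJ/mol): H 1312, Be 900, Cl 1251, Ca 590, Kr 1351, Ba 503.
So from lowest to highest: Ba < Ca < Be < Cl < H < Kr.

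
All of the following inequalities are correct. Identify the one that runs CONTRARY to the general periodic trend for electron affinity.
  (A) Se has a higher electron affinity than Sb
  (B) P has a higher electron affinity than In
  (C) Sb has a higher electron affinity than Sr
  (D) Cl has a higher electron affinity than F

The general trend: electron affinity increases across a period and decreases down a group.
(A) Se (period 4, group 16) vs Sb (period 5, group 15): the stated order agrees with the simple trend.
(B) P (period 3, group 15) vs In (period 5, group 13): the stated order agrees with the simple trend.
(C) Sb (period 5, group 15) vs Sr (period 5, group 2): the stated order agrees with the simple trend.
(D) Cl (period 3, group 17) vs F (period 2, group 17): the stated order contradicts the simple trend.
The exception is (D): F's small 2p subshell makes the incoming electron feel strong e⁻–e⁻ repulsion, so Cl actually releases more energy on gaining an electron.

(D)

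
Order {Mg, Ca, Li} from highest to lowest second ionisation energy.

After 1 electron has been removed, what remains? Mg⁺ still has 1 valence electron; Ca⁺ still has 1 valence electron; Li⁺ is the bare [He] core.
Breaking into a closed-shell core is much more expensive than removing a leftover valence electron — Li has the largest IE_2 here.
Valence configurations: Mg⁺ [Ne]3s¹, Ca⁺ [Ar]4s¹.
The numbers (kJ/mol): Mg 1451, Ca 1145, Li 7298.
So the second ionization energies run Ca < Mg < Li.

Li > Mg > Ca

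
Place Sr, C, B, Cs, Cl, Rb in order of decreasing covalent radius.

Cs, Rb, Sr, Cl, B, C

Across a period the added protons contract the valence shell; down a group each new principal shell makes the atom larger.
These span different periods and groups, so the two trends combine.
B > C: B lies to the left of C in period 2, so the across-period effect alone puts B larger.
Cl > B: the two effects oppose for this pair; the down-group effect wins (99 vs 85 pm).
Sr > Cl: relative to Cl, both the across-period and down-group shifts push Sr's atomic radius up.
Rb > Sr: Rb lies to the left of Sr in period 5, so the across-period effect alone puts Rb larger.
Cs > Rb: Cs sits below Rb in group 1, so the down-group effect alone puts Cs larger.
For reference (pm): B 85, C 75, Cl 99, Rb 210, Sr 185, Cs 232.
So from largest to smallest: Cs > Rb > Sr > Cl > B > C.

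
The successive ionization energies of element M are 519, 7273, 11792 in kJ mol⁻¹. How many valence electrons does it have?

Look for the largest jump between consecutive ionization energies: IE2/IE1 ≈ 14.0, far larger than any earlier ratio.
That jump marks the point where a core electron is being removed. So the atom has 1 valence electron.

1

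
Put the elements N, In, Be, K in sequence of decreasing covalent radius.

K > In > Be > N

Be is in period 2, group 2; N is in period 2, group 15; K is in period 4, group 1; In is in period 5, group 13.
Radius decreases left→right (rising Z_eff, same n) and increases top→bottom (higher n).
Here both period and group differ, so the two effects have to be weighed against each other.
Be > N: both are in period 2; the period trend gives Be the larger value.
In > Be: period and group pull opposite ways; the down-group shift dominates (142 vs 102 pm).
K > In: period and group pull opposite ways; the across-period shift dominates (196 vs 142 pm).
Approximate values (pm): Be 102, N 71, K 196, In 142.
So from largest to smallest: K > In > Be > N.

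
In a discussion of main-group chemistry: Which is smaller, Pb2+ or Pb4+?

Both ions have Z = 82 protons, but Pb4+ has lost more electrons, so its remaining electrons feel a larger effective nuclear charge per electron and are pulled in more tightly.
Higher positive charge → smaller ion, so Pb2+ > Pb4+.

Pb4+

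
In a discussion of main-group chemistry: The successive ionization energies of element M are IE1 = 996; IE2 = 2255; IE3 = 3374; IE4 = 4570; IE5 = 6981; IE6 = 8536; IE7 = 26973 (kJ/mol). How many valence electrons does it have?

Look for the largest jump between consecutive ionization energies: IE7/IE6 ≈ 3.2, far larger than any earlier ratio.
That jump marks the point where a core electron is being removed. So the atom has 6 valence electrons.

6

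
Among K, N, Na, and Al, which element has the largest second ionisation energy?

Na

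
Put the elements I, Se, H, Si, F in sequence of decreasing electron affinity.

F, I, Se, Si, H

H is in period 1, group 1; F is in period 2, group 17; Si is in period 3, group 14; Se is in period 4, group 16; I is in period 5, group 17.
Adding an electron releases more energy for atoms nearer the top right (short of the noble gases).
Neither a single period nor a single group — weigh both effects.
Si > H: the two effects oppose for this pair; the across-period effect wins (134 vs 73 kJ/mol).
Se > Si: the two effects oppose for this pair; the across-period effect wins (195 vs 134 kJ/mol).
I > Se: the two effects oppose for this pair; the across-period effect wins (295 vs 195 kJ/mol).
F > I: F sits above I in group 17, so the down-group effect alone puts F higher.
For reference (kJ/mol): H 73, F 328, Si 134, Se 195, I 295.
So from highest to lowest: F > I > Se > Si > H.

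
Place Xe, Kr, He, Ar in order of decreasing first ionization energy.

He is in period 1, group 18; Ar is in period 3, group 18; Kr is in period 4, group 18; Xe is in period 5, group 18.
Across a period the outer electron is held more tightly (higher IE₁); down a group it sits in a higher shell, more shielded, and comes off more easily.
All are in group 18, so first ionization energy increases up the group.
So from highest to lowest: He > Ar > Kr > Xe.

He > Ar > Kr > Xe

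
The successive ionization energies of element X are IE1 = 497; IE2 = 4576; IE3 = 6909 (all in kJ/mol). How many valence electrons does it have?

Look for the largest jump between consecutive ionization energies: IE2/IE1 ≈ 9.2, far larger than any earlier ratio.
That jump marks the point where a core electron is being removed. So the atom has 1 valence electron.

1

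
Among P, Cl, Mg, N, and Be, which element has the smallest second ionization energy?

Mg

The second ionization energy removes an electron from the +1 ion. For each element: P⁺ still has 4 valence electrons; Cl⁺ still has 6 valence electrons; Mg⁺ still has 1 valence electron; N⁺ still has 4 valence electrons; Be⁺ still has 1 valence electron.
All are still removing valence electrons, so compare the +1 ions as you would atoms: IE_2 generally rises across a period (higher Z_eff) and falls down a group (larger shell), subject to the usual subshell exceptions.
Valence configurations: P⁺ [Ne]3s²3p², Cl⁺ [Ne]3s²3p⁴, Mg⁺ [Ne]3s¹, N⁺ [He]2s²2p², Be⁺ [He]2s¹.
Tabulated IE_2 (kJ/mol): P 1907, Cl 2298, Mg 1451, N 2856, Be 1757.
So the second ionization energies run Mg < Be < P < Cl < N.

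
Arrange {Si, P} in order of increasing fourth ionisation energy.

Si < P

Consider each +3 ion: Si³⁺ still has 1 valence electron; P³⁺ still has 2 valence electrons.
All are still removing valence electrons, so compare the +3 ions as you would atoms: IE_4 generally rises across a period (higher Z_eff) and falls down a group (larger shell), subject to the usual subshell exceptions.
Valence configurations: Si³⁺ [Ne]3s¹, P³⁺ [Ne]3s².
Tabulated IE_4 (kJ/mol): Si 4356, P 4964.
So the fourth ionization energies run Si < P.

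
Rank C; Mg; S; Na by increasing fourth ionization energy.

S < C < Na < Mg

IE_4 is the cost of taking one more electron from the +3 cation: C³⁺ still has 1 valence electron; Mg³⁺ is already 1 electron into the core; S³⁺ still has 3 valence electrons; Na³⁺ is already 2 electrons into the core.
Breaking into a closed-shell core is much more expensive than removing a leftover valence electron — Na and Mg have the largest IE_4 here.
Valence configurations: C³⁺ [He]2s¹, S³⁺ [Ne]3s²3p¹.
The numbers (kJ/mol): C 6223, Mg 10543, S 4556, Na 9543.
Overall IE_4 order: S < C < Na < Mg.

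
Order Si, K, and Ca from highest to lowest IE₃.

Consider each +2 ion: Si²⁺ still has 2 valence electrons; K²⁺ is already 1 electron into the core; Ca²⁺ is the bare [Ar] core.
Pulling an electron out of a noble-gas core costs far more than removing a remaining valence electron, so K and Ca sit at the high end of IE_3.
The numbers (kJ/mol): Si 3232, K 4420, Ca 4912.
Overall IE_3 order: Si < K < Ca.

Ca, K, Si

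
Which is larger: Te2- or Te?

Forming Te2- adds 2 electrons to Te. More electron–electron repulsion in the same shell, with unchanged nuclear charge, lets the cloud expand.
An anion is larger than its parent atom: Te2- > Te.

Te2-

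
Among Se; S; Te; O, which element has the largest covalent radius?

O is in period 2, group 16; S is in period 3, group 16; Se is in period 4, group 16; Te is in period 5, group 16.
Atomic radius shrinks across a period as nuclear charge pulls the same shell inward, and grows down a group as new shells are added.
All are in group 16, so atomic radius increases down the group.
The largest covalent radius among these belongs to Te.

Te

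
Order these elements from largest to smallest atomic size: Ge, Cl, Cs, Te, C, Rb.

Moving right in a period, electrons are added to the same shell under a stronger nuclear pull, so atoms get smaller; moving down, a new shell is opened and atoms get larger.
Here both period and group differ, so the two effects have to be weighed against each other.
Cl > C: the two effects oppose for this pair; the down-group effect wins (99 vs 75 pm).
Ge > Cl: both effects reinforce here, so Ge is clearly the larger of the two.
Te > Ge: the two effects oppose for this pair; the down-group effect wins (136 vs 121 pm).
Rb > Te: Rb lies to the left of Te in period 5, so the across-period effect alone puts Rb larger.
Cs > Rb: Cs sits below Rb in group 1, so the down-group effect alone puts Cs larger.
Approximate values (pm): C 75, Cl 99, Ge 121, Rb 210, Te 136, Cs 232.
So from largest to smallest: Cs > Rb > Te > Ge > Cl > C.

Cs > Rb > Te > Ge > Cl > C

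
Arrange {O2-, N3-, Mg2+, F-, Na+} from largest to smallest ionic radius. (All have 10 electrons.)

N3-, O2-, F-, Na+, Mg2+

All of these have 10 electrons, so size is governed by nuclear charge alone: the more protons, the stronger the pull on the same electron cloud, and the smaller the ion.
Nuclear charges: Mg2+ (Z=12), Na+ (Z=11), F- (Z=9), O2- (Z=8), N3- (Z=7).
Largest to smallest: N3- > O2- > F- > Na+ > Mg2+.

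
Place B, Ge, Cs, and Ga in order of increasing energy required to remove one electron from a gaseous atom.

Cs, Ga, Ge, B

B is in period 2, group 13; Ga is in period 4, group 13; Ge is in period 4, group 14; Cs is in period 6, group 1.
First ionization energy rises across a period (greater Z_eff holds electrons more tightly) and falls down a group (valence electrons are farther from the nucleus).
Neither a single period nor a single group — weigh both effects.
Ga > Cs: relative to Cs, both the across-period and down-group shifts push Ga's first ionization energy up.
Ge > Ga: Ge lies to the right of Ga in period 4, so the across-period effect alone puts Ge higher.
B > Ge: the two effects oppose for this pair; the down-group effect wins (801 vs 762 kJ/mol).
Tabulated first ionization energy (kJ/mol): B 801, Ga 579, Ge 762, Cs 376.
So from lowest to highest: Cs < Ga < Ge < B.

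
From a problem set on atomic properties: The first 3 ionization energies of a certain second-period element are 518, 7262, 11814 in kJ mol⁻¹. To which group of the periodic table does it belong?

Group 1

Look for the largest jump between consecutive ionization energies: IE2/IE1 ≈ 14.0, far larger than any earlier ratio.
That jump marks the point where a core electron is being removed. So the atom has 1 valence electron.
A main-group element with 1 valence electron is in group 1.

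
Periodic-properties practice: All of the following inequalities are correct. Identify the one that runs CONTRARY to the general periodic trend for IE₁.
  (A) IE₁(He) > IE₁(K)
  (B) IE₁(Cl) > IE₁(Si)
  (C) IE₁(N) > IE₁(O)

(C)

The general trend: IE₁ increases across a period and decreases down a group.
(A) He (period 1, group 18) vs K (period 4, group 1): the stated order agrees with the simple trend.
(B) Cl (period 3, group 17) vs Si (period 3, group 14): the stated order agrees with the simple trend.
(C) N (period 2, group 15) vs O (period 2, group 16): the stated order contradicts the simple trend.
The exception is (C): pairing an electron in O's 2p⁴ costs repulsion energy, so O ionizes more easily than half-filled N (2p³).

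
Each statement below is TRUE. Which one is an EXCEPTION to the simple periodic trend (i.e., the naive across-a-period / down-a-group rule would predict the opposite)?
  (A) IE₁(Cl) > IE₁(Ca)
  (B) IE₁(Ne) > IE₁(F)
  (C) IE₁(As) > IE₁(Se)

The general trend: first ionization energy increases across a period and decreases down a group.
(A) Cl (period 3, group 17) vs Ca (period 4, group 2): the stated order agrees with the simple trend.
(B) Ne (period 2, group 18) vs F (period 2, group 17): the stated order agrees with the simple trend.
(C) As (period 4, group 15) vs Se (period 4, group 16): the stated order contradicts the simple trend.
The exception is (C): Se (4p⁴) ionizes more easily than half-filled As (4p³).

(C)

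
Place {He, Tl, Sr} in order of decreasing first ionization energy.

He > Tl > Sr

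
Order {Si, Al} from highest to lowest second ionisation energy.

After 1 electron has been removed, what remains? Si⁺ still has 3 valence electrons; Al⁺ still has 2 valence electrons.
All are still removing valence electrons, so compare the +1 ions as you would atoms: IE_2 generally rises across a period (higher Z_eff) and falls down a group (larger shell), subject to the usual subshell exceptions.
Valence configurations: Si⁺ [Ne]3s²3p¹, Al⁺ [Ne]3s².
Si⁺ loses a lone 3p electron whereas Al⁺ must break into a filled 3s² pair, so IE_2(Al) > IE_2(Si) even though Si has the higher nuclear charge.
Tabulated IE_2 (kJ/mol): Si 1577, Al 1817.
So the second ionization energies run Si < Al.

Al > Si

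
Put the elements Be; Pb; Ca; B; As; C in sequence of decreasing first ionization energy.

C > As > Be > B > Pb > Ca

Across a period the outer electron is held more tightly (higher IE₁); down a group it sits in a higher shell, more shielded, and comes off more easily.
Here both period and group differ, so the two effects have to be weighed against each other.
Pb > Ca: the two effects oppose for this pair; the across-period effect wins (716 vs 590 kJ/mol).
B > Pb: period and group pull opposite ways; the down-group shift dominates (801 vs 716 kJ/mol).
Be > B: this pair runs against the simple trend — see the exception note.
As > Be: period and group pull opposite ways; the across-period shift dominates (947 vs 900 kJ/mol).
C > As: period and group pull opposite ways; the down-group shift dominates (1086 vs 947 kJ/mol).
Note the exception: Be has a higher first ionization energy than B, contrary to the simple trend — removing B's lone 2p electron is easier than breaking Be's filled 2s².
Tabulated first ionization energy (kJ/mol): Be 900, B 801, C 1086, Ca 590, As 947, Pb 716.
So from highest to lowest: C > As > Be > B > Pb > Ca.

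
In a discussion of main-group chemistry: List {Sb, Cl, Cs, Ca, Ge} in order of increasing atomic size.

Cl < Ge < Sb < Ca < Cs

Moving right in a period, electrons are added to the same shell under a stronger nuclear pull, so atoms get smaller; moving down, a new shell is opened and atoms get larger.
Here both period and group differ, so the two effects have to be weighed against each other.
Ge > Cl: relative to Cl, both the across-period and down-group shifts push Ge's atomic radius up.
Sb > Ge: period and group pull opposite ways; the down-group shift dominates (140 vs 121 pm).
Ca > Sb: period and group pull opposite ways; the across-period shift dominates (171 vs 140 pm).
Cs > Ca: both effects reinforce here, so Cs is clearly the larger of the two.
Tabulated atomic radius (pm): Cl 99, Ca 171, Ge 121, Sb 140, Cs 232.
So from smallest to largest: Cl < Ge < Sb < Ca < Cs.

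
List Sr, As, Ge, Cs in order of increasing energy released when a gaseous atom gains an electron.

Sr, Cs, As, Ge

Adding an electron releases more energy for atoms nearer the top right (short of the noble gases).
Neither a single period nor a single group — weigh both effects.
Cs > Sr: this pair runs against the simple trend — see the exception note.
As > Cs: both effects reinforce here, so As is clearly the higher of the two.
Ge > As: this pair runs against the simple trend — see the exception note.
Note the exception: Cs has a higher electron affinity than Sr, contrary to the simple trend — adding an electron to Sr (ns²) has to open a new, higher-energy np subshell, which is unfavourable.
Note the exception: Ge has a higher electron affinity than As, contrary to the simple trend — adding an electron to As's half-filled 4p³ is unfavourable, so Ge (4p²) has the more exothermic EA.
Approximate values (kJ/mol): Ge 119, As 78, Sr 5, Cs 46.
So from lowest to highest: Sr < Cs < As < Ge.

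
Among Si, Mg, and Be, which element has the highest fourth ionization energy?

IE_4 is the cost of taking one more electron from the +3 cation: Si³⁺ still has 1 valence electron; Mg³⁺ is already 1 electron into the core; Be³⁺ is already 1 electron into the core.
Core electrons are held far more tightly than valence electrons, so Mg and Be top the IE_4 order.
Tabulated IE_4 (kJ/mol): Si 4356, Mg 10543, Be 21007.
Hence IE_4: Si < Mg < Be.

Be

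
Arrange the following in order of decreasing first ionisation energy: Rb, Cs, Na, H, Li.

H, Li, Na, Rb, Cs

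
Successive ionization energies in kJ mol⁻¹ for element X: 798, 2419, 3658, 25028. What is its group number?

Group 13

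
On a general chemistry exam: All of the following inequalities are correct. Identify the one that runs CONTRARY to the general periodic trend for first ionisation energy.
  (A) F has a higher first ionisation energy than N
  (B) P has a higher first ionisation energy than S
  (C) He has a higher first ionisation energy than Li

(B)

The general trend: first ionisation energy increases across a period and decreases down a group.
(A) F (period 2, group 17) vs N (period 2, group 15): the stated order agrees with the simple trend.
(B) P (period 3, group 15) vs S (period 3, group 16): the stated order contradicts the simple trend.
(C) He (period 1, group 18) vs Li (period 2, group 1): the stated order agrees with the simple trend.
The exception is (B): S (3p⁴) ionizes more easily than half-filled P (3p³) because the paired 3p electron in S is pushed out by e⁻–e⁻ repulsion.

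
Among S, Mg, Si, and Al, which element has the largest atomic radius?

Mg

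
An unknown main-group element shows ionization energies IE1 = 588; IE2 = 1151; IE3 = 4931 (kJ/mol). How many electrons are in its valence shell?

Look for the largest jump between consecutive ionization energies: IE3/IE2 ≈ 4.3, far larger than any earlier ratio.
That jump marks the point where a core electron is being removed. So the atom has 2 valence electrons.

2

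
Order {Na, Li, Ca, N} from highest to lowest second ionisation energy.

The second ionization energy removes an electron from the +1 ion. For each element: Na⁺ is the bare [Ne] core; Li⁺ is the bare [He] core; Ca⁺ still has 1 valence electron; N⁺ still has 4 valence electrons.
Breaking into a closed-shell core is much more expensive than removing a leftover valence electron — Na and Li have the largest IE_2 here.
Valence configurations: Ca⁺ [Ar]4s¹, N⁺ [He]2s²2p².
The numbers (kJ/mol): Na 4562, Li 7298, Ca 1145, N 2856.
Overall IE_2 order: Ca < N < Na < Li.

Li, Na, N, Ca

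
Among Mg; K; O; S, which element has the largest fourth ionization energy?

After 3 electrons have been removed, what remains? Mg³⁺ is already 1 electron into the core; K³⁺ is already 2 electrons into the core; O³⁺ still has 3 valence electrons; S³⁺ still has 3 valence electrons.
Usually core removal costs more than valence removal, but here the competition is close: a tightly held n=2 valence electron can cost more to remove than an n=3 core electron, so the actual values have to decide it.
Valence configurations: O³⁺ [He]2s²2p¹, S³⁺ [Ne]3s²3p¹.
The numbers (kJ/mol): Mg 10543, K 5877, O 7469, S 4556.
Hence IE_4: S < K < O < Mg.

Mg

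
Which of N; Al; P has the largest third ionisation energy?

N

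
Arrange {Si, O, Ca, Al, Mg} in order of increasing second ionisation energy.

Ca, Mg, Si, Al, O

After 1 electron has been removed, what remains? Si⁺ still has 3 valence electrons; O⁺ still has 5 valence electrons; Ca⁺ still has 1 valence electron; Al⁺ still has 2 valence electrons; Mg⁺ still has 1 valence electron.
All are still removing valence electrons, so compare the +1 ions as you would atoms: IE_2 generally rises across a period (higher Z_eff) and falls down a group (larger shell), subject to the usual subshell exceptions.
Valence configurations: Si⁺ [Ne]3s²3p¹, O⁺ [He]2s²2p³, Ca⁺ [Ar]4s¹, Al⁺ [Ne]3s², Mg⁺ [Ne]3s¹.
Si⁺ loses a lone 3p electron whereas Al⁺ must break into a filled 3s² pair, so IE_2(Al) > IE_2(Si) even though Si has the higher nuclear charge.
Approximate IE_2 values (kJ/mol): Si 1577, O 3388, Ca 1145, Al 1817, Mg 1451.
So the second ionization energies run Ca < Mg < Si < Al < O.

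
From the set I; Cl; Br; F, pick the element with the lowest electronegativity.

I

F is in period 2, group 17; Cl is in period 3, group 17; Br is in period 4, group 17; I is in period 5, group 17.
EN rises left→right (higher Z_eff, smaller atoms) and falls top→bottom (larger, more shielded atoms).
All are in group 17, so electronegativity increases up the group.
The lowest electronegativity among these belongs to I.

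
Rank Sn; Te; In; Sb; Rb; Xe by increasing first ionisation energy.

Rb is in period 5, group 1; In is in period 5, group 13; Sn is in period 5, group 14; Sb is in period 5, group 15; Te is in period 5, group 16; Xe is in period 5, group 18.
Removing the outermost electron gets harder across a period and easier down a group.
All lie in period 5, so first ionization energy increases left to right.
So from lowest to highest: Rb < In < Sn < Sb < Te < Xe.

Rb < In < Sn < Sb < Te < Xe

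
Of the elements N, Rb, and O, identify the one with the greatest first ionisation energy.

N is in period 2, group 15; O is in period 2, group 16; Rb is in period 5, group 1.
First ionization energy rises across a period (greater Z_eff holds electrons more tightly) and falls down a group (valence electrons are farther from the nucleus).
Neither a single period nor a single group — weigh both effects.
O > Rb: both effects reinforce here, so O is clearly the higher of the two.
N > O: this pair runs against the simple trend — see the exception note.
Note the exception: N has a higher first ionization energy than O, contrary to the simple trend — pairing an electron in O's 2p⁴ costs repulsion energy, so O ionizes more easily than half-filled N (2p³).
Tabulated first ionization energy (kJ/mol): N 1402, O 1314, Rb 403.
The greatest first ionisation energy among these belongs to N.

N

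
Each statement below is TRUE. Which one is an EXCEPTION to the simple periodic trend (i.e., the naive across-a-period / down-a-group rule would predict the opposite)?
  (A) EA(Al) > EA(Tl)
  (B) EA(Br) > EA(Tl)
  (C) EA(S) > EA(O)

(C)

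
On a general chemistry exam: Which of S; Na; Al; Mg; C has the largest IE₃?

Consider each +2 ion: S²⁺ still has 4 valence electrons; Na²⁺ is already 1 electron into the core; Al²⁺ still has 1 valence electron; Mg²⁺ is the bare [Ne] core; C²⁺ still has 2 valence electrons.
Pulling an electron out of a noble-gas core costs far more than removing a remaining valence electron, so Na and Mg sit at the high end of IE_3.
Valence configurations: S²⁺ [Ne]3s²3p², Al²⁺ [Ne]3s¹, C²⁺ [He]2s².
Approximate IE_3 values (kJ/mol): S 3357, Na 6910, Al 2745, Mg 7733, C 4620.
So the third ionization energies run Al < S < C < Na < Mg.

Mg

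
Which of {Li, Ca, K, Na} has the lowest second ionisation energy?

Ca

The second ionization energy removes an electron from the +1 ion. For each element: Li⁺ is the bare [He] core; Ca⁺ still has 1 valence electron; K⁺ is the bare [Ar] core; Na⁺ is the bare [Ne] core.
Core electrons are held far more tightly than valence electrons, so K, Na and Li top the IE_2 order.
Tabulated IE_2 (kJ/mol): Li 7298, Ca 1145, K 3052, Na 4562.
Hence IE_2: Ca < K < Na < Li.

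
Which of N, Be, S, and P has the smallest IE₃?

P

After 2 electrons have been removed, what remains? N²⁺ still has 3 valence electrons; Be²⁺ is the bare [He] core; S²⁺ still has 4 valence electrons; P²⁺ still has 3 valence electrons.
Pulling an electron out of a noble-gas core costs far more than removing a remaining valence electron, so Be sits at the high end of IE_3.
Valence configurations: N²⁺ [He]2s²2p¹, S²⁺ [Ne]3s²3p², P²⁺ [Ne]3s²3p¹.
The numbers (kJ/mol): N 4578, Be 14849, S 3357, P 2914.
Hence IE_3: P < S < N < Be.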